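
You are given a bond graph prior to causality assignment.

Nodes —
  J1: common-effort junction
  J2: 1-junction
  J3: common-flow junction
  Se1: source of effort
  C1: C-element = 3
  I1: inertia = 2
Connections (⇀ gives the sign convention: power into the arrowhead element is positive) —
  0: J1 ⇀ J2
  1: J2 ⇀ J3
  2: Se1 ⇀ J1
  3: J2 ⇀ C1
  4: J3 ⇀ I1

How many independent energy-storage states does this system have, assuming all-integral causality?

bond 2 |J1  (Se1: effort source, stroke at far end)
bond 0 |J2  (0-jn J1 has e-setter on 2)
bond 3 |J2  (C1 outputs effort q/C1)
bond 1 |J3  (closing 1-jn rule on J2)
bond 4 |I1  (J3 needs exactly one f-in)

2  (C1, I1 all integral)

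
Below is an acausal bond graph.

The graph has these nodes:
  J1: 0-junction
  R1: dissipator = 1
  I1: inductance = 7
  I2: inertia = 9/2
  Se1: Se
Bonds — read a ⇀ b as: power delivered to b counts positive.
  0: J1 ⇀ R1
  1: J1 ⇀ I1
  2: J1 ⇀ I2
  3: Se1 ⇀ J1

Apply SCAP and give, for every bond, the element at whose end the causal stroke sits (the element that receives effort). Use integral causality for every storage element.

#3 |J1  (source Se1 imposes e)
#0 |R1  (J1: bond 3 brought effort, rest push out)
#1 |I1  (0-jn J1 has e-setter on 3)
#2 |I2  (J1 effort already set via bond 3)

#0 |R1
#1 |I1
#2 |I2
#3 |J1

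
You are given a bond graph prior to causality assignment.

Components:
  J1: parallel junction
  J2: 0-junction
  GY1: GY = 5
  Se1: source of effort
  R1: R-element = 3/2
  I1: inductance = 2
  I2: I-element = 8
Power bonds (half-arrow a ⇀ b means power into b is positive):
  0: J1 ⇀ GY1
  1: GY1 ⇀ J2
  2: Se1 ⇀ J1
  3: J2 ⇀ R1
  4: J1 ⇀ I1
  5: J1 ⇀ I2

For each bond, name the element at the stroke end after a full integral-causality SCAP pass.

b0 stroke→GY1
b1 stroke→GY1
b2 stroke→J1
b3 stroke→J2
b4 stroke→I1
b5 stroke→I2

β2 stroke→J1  (Se1 (Se) sets effort on bond)
β0 stroke→GY1  (J1 effort already set via bond 2)
β4 stroke→I1  (J1: bond 2 brought effort, rest push out)
β5 stroke→I2  (common-e at J1 fixed by 2)
β1 stroke→GY1  (through GY1, causality inverts; strokes same side of GY1)
β3 stroke→J2  (only one effort-in slot at J2)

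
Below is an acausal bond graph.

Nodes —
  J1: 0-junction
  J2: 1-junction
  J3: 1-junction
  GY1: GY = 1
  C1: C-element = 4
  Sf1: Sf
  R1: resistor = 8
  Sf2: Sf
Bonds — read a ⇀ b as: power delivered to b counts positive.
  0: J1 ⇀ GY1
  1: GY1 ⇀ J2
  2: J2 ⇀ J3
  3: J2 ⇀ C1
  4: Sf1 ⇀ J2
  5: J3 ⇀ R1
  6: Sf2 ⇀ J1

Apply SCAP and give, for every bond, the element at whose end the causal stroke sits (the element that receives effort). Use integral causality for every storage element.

bond 4 →Sf1  (source Sf1 imposes f)
bond 6 →Sf2  (Sf2: flow source, stroke at near end)
bond 0 →J1  (closing 0-jn rule on J1)
bond 1 →J2  (J2: bond 4 brought flow, rest push out)
bond 2 →J2  (common-f at J2 fixed by 4)
bond 3 →J2  (common-f at J2 fixed by 4)
bond 5 →J3  (J3 flow already set via bond 2)

bond 0 stroke at J1
bond 1 stroke at J2
bond 2 stroke at J2
bond 3 stroke at J2
bond 4 stroke at Sf1
bond 5 stroke at J3
bond 6 stroke at Sf2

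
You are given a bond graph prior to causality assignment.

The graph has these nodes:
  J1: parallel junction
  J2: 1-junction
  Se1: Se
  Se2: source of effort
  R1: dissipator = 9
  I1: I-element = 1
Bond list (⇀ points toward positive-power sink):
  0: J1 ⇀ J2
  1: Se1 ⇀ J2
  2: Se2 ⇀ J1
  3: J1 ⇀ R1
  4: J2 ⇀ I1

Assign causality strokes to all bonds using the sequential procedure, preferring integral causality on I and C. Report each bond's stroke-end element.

b0 →J2
b1 →J2
b2 →J1
b3 →R1
b4 →I1

b1 →J2  (Se1 (Se) sets effort on bond)
b2 →J1  (Se2 (Se) sets effort on bond)
b0 →J2  (0-jn J1 has e-setter on 2)
b3 →R1  (J1: bond 2 brought effort, rest push out)
b4 →I1  (J2 needs exactly one f-in)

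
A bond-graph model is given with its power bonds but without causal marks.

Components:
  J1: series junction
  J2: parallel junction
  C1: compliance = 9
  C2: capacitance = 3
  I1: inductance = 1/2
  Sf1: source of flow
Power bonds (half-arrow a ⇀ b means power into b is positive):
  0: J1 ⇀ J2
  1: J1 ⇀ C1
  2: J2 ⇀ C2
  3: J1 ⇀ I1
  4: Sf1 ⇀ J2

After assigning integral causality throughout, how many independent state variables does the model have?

3  (C1, C2, I1 all integral)

β4 stroke→Sf1  (Sf1 (Sf) sets flow on bond)
β1 stroke→J1  (C1: C, integral causality)
β2 stroke→J2  (C2 outputs effort q/C2)
β0 stroke→J1  (0-jn J2 has e-setter on 2)
β3 stroke→I1  (closing 1-jn rule on J1)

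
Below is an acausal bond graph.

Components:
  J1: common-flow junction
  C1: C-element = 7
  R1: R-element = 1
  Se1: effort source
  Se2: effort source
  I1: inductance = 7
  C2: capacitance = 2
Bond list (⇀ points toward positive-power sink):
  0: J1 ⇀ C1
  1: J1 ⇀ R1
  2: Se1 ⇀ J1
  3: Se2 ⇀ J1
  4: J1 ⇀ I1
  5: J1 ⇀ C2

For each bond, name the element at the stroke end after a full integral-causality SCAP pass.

β0 stroke→J1
β1 stroke→J1
β2 stroke→J1
β3 stroke→J1
β4 stroke→I1
β5 stroke→J1

b2 →J1  (source Se1 imposes e)
b3 →J1  (Se2: effort source, stroke at far end)
b0 →J1  (C1 outputs effort q/C1)
b4 →I1  (prefer integral on I1)
b1 →J1  (J1 flow already set via bond 4)
b5 →J1  (1-jn J1 has f-setter on 4)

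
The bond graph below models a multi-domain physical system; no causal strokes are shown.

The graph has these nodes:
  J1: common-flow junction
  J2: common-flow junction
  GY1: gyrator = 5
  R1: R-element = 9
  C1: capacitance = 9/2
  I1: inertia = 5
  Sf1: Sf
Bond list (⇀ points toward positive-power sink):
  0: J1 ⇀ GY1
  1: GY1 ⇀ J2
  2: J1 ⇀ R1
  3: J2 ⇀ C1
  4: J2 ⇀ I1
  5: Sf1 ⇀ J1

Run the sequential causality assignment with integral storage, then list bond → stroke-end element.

b5 stroke→Sf1  (source Sf1 imposes f)
b0 stroke→J1  (J1 flow already set via bond 5)
b2 stroke→J1  (1-jn J1 has f-setter on 5)
b1 stroke→J2  (GY1: gyrator matches bond 0)
b3 stroke→J2  (C1 outputs effort q/C1)
b4 stroke→I1  (J2 needs exactly one f-in)

β0 stroke→J1
β1 stroke→J2
β2 stroke→J1
β3 stroke→J2
β4 stroke→I1
β5 stroke→Sf1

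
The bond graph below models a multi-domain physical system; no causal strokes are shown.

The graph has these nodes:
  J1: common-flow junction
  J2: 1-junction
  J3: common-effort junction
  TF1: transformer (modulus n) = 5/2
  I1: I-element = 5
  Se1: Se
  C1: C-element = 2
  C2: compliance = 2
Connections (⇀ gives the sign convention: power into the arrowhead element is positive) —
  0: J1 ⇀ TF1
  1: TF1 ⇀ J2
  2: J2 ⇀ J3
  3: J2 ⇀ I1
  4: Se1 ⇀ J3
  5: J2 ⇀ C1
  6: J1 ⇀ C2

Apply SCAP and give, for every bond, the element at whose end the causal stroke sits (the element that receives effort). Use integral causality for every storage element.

b0 stroke→TF1
b1 stroke→J2
b2 stroke→J2
b3 stroke→I1
b4 stroke→J3
b5 stroke→J2
b6 stroke→J1

b4 stroke→J3  (Se1 (Se) sets effort on bond)
b2 stroke→J2  (0-jn J3 has e-setter on 4)
b3 stroke→I1  (I1 integral (f out))
b1 stroke→J2  (common-f at J2 fixed by 3)
b5 stroke→J2  (common-f at J2 fixed by 3)
b0 stroke→TF1  (TF TF1: opposite of bond 1)
b6 stroke→J1  (J1 flow already set via bond 0)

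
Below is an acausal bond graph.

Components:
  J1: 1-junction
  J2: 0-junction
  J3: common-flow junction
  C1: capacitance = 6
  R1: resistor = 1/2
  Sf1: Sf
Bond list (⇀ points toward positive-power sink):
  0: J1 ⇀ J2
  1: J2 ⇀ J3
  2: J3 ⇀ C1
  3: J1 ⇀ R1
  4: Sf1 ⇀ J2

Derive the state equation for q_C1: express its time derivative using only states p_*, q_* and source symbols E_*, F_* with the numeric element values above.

dq_C1/dt = F_Sf1 - q_C1/3

b4 stroke→Sf1  (Sf1: flow source, stroke at near end)
b2 stroke→J3  (C1 outputs effort q/C1)
b1 stroke→J2  (closing 1-jn rule on J3)
b0 stroke→J1  (0-jn J2 has e-setter on 1)
b3 stroke→R1  (closing 1-jn rule on J1)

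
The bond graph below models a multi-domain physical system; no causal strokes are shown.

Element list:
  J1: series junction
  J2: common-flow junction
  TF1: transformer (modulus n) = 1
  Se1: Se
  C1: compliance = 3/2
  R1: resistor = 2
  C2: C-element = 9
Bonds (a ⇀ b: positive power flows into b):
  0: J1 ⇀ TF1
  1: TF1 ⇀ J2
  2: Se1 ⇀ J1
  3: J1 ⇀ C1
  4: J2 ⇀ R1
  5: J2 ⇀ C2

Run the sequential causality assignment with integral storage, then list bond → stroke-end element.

b0 |TF1
b1 |J2
b2 |J1
b3 |J1
b4 |R1
b5 |J2

#2 →J1  (Se1 fixes effort; stroke away)
#3 →J1  (C1: C, integral causality)
#0 →TF1  (closing 1-jn rule on J1)
#1 →J2  (TF1 one-in-one-out from 0)
#5 →J2  (prefer integral on C2)
#4 →R1  (only one flow-in slot at J2)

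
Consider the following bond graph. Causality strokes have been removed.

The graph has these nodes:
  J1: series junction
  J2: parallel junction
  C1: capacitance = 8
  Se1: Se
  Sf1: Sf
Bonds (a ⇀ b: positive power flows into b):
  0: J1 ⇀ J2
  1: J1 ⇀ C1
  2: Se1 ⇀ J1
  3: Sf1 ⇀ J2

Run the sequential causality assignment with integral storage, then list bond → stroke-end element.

bond 0 stroke→J2
bond 1 stroke→J1
bond 2 stroke→J1
bond 3 stroke→Sf1

bond 2 stroke→J1  (Se1: effort source, stroke at far end)
bond 3 stroke→Sf1  (source Sf1 imposes f)
bond 0 stroke→J2  (J2 needs exactly one e-in)
bond 1 stroke→J1  (J1: bond 0 brought flow, rest push out)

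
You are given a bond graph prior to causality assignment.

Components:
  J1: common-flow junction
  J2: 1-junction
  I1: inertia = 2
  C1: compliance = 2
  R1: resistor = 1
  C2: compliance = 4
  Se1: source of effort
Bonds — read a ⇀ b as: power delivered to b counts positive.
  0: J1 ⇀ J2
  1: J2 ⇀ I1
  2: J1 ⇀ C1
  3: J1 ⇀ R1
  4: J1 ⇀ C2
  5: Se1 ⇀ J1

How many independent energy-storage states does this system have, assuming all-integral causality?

b5 →J1  (Se1: effort source, stroke at far end)
b1 →I1  (prefer integral on I1)
b0 →J2  (common-f at J2 fixed by 1)
b2 →J1  (common-f at J1 fixed by 0)
b3 →J1  (J1 flow already set via bond 0)
b4 →J1  (1-jn J1 has f-setter on 0)

3  (C1, C2, I1 all integral)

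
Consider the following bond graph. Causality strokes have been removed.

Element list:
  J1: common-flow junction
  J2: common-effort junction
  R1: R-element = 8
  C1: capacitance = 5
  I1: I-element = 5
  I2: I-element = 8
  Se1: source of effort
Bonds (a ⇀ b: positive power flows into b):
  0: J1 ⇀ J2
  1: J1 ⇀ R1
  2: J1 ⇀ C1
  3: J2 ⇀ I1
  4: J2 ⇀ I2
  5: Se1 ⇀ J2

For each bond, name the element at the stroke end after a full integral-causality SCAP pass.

bond 0 stroke at J1
bond 1 stroke at R1
bond 2 stroke at J1
bond 3 stroke at I1
bond 4 stroke at I2
bond 5 stroke at J2

b5 →J2  (Se1 fixes effort; stroke away)
b0 →J1  (common-e at J2 fixed by 5)
b3 →I1  (0-jn J2 has e-setter on 5)
b4 →I2  (J2 effort already set via bond 5)
b2 →J1  (C1 outputs effort q/C1)
b1 →R1  (J1: last free bond brings flow in)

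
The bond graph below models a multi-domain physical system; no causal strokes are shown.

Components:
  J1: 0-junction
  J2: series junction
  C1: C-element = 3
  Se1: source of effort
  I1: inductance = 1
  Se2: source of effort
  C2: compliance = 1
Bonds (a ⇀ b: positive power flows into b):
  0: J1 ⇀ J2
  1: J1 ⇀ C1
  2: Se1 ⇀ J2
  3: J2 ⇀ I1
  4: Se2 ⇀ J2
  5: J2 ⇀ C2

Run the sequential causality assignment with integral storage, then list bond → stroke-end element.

b0 stroke→J2
b1 stroke→J1
b2 stroke→J2
b3 stroke→I1
b4 stroke→J2
b5 stroke→J2

b2 stroke at J2  (Se1 (Se) sets effort on bond)
b4 stroke at J2  (Se2: effort source, stroke at far end)
b1 stroke at J1  (C1 outputs effort q/C1)
b0 stroke at J2  (0-jn J1 has e-setter on 1)
b3 stroke at I1  (I1 integral (f out))
b5 stroke at J2  (common-f at J2 fixed by 3)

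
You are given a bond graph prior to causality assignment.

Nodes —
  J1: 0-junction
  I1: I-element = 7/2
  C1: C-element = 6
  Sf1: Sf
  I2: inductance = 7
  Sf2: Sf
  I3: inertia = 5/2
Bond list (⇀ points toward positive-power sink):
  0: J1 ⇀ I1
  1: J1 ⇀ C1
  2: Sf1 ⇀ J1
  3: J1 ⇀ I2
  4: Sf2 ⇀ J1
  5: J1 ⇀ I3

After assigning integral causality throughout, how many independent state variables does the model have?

#2 stroke→Sf1  (source Sf1 imposes f)
#4 stroke→Sf2  (Sf2 fixes flow; stroke at Sf2)
#0 stroke→I1  (I1 outputs flow p/I1)
#1 stroke→J1  (C1 integral (e out))
#3 stroke→I2  (J1 effort already set via bond 1)
#5 stroke→I3  (0-jn J1 has e-setter on 1)

4  (C1, I1, I2, I3 all integral)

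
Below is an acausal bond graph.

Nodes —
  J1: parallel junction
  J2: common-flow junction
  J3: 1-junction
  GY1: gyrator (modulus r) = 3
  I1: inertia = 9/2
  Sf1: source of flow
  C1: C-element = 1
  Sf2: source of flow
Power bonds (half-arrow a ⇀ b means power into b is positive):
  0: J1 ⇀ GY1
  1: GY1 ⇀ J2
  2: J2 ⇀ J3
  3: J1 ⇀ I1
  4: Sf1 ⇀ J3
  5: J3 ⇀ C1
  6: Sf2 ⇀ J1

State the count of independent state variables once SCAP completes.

2  (C1, I1 all integral)

#4 stroke→Sf1  (source Sf1 imposes f)
#6 stroke→Sf2  (Sf2: flow source, stroke at near end)
#2 stroke→J3  (common-f at J3 fixed by 4)
#5 stroke→J3  (common-f at J3 fixed by 4)
#1 stroke→J2  (J2: bond 2 brought flow, rest push out)
#0 stroke→J1  (GY1 both-in/both-out from 1)
#3 stroke→I1  (J1 effort already set via bond 0)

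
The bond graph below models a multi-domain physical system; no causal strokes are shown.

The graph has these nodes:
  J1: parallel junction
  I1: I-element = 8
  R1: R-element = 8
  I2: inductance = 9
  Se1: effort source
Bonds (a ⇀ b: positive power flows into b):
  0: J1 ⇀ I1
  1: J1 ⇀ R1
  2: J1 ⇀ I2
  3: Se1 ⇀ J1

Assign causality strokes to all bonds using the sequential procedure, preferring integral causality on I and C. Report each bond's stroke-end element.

β0 stroke at I1
β1 stroke at R1
β2 stroke at I2
β3 stroke at J1

#3 stroke→J1  (Se1: effort source, stroke at far end)
#0 stroke→I1  (J1 effort already set via bond 3)
#1 stroke→R1  (J1 effort already set via bond 3)
#2 stroke→I2  (J1 effort already set via bond 3)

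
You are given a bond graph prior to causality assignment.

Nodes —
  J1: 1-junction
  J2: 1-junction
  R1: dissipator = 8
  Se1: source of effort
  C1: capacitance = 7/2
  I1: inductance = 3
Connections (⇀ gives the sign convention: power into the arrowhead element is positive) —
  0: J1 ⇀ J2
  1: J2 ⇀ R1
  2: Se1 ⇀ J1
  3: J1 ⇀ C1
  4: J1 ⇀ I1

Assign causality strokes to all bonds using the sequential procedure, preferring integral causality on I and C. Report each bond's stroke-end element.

β0 stroke at J1
β1 stroke at J2
β2 stroke at J1
β3 stroke at J1
β4 stroke at I1

b2 stroke→J1  (Se1 fixes effort; stroke away)
b3 stroke→J1  (C1: C, integral causality)
b4 stroke→I1  (I1: I, integral causality)
b0 stroke→J1  (common-f at J1 fixed by 4)
b1 stroke→J2  (1-jn J2 has f-setter on 0)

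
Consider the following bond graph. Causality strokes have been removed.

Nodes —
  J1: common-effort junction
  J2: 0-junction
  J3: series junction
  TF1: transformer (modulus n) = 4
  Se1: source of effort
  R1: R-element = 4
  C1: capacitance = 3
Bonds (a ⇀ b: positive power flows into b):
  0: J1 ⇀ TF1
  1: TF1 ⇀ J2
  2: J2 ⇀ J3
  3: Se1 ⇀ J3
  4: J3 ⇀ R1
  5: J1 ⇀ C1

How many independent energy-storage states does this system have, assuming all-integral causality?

#3 stroke→J3  (Se1 (Se) sets effort on bond)
#5 stroke→J1  (C1: C, integral causality)
#0 stroke→TF1  (common-e at J1 fixed by 5)
#1 stroke→J2  (TF1: transformer flips bond 0)
#2 stroke→J3  (J2 effort already set via bond 1)
#4 stroke→R1  (only one flow-in slot at J3)

1  (C1 all integral)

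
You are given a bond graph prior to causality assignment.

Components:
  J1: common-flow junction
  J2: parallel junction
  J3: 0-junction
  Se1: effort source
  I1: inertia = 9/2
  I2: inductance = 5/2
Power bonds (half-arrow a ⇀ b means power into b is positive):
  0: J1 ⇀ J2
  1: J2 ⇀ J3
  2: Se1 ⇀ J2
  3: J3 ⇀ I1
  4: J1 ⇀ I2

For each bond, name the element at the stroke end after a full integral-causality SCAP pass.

b2 stroke at J2  (Se1 fixes effort; stroke away)
b0 stroke at J1  (common-e at J2 fixed by 2)
b1 stroke at J3  (J2: bond 2 brought effort, rest push out)
b3 stroke at I1  (0-jn J3 has e-setter on 1)
b4 stroke at I2  (closing 1-jn rule on J1)

β0 stroke→J1
β1 stroke→J3
β2 stroke→J2
β3 stroke→I1
β4 stroke→I2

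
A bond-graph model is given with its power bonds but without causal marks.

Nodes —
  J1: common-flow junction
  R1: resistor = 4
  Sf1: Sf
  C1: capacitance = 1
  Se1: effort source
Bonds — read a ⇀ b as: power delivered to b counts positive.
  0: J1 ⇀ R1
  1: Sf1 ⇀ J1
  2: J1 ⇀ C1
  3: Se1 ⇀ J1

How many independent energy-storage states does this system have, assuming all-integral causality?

b1 |Sf1  (Sf1: flow source, stroke at near end)
b3 |J1  (Se1 fixes effort; stroke away)
b0 |J1  (J1: bond 1 brought flow, rest push out)
b2 |J1  (common-f at J1 fixed by 1)

1  (C1 all integral)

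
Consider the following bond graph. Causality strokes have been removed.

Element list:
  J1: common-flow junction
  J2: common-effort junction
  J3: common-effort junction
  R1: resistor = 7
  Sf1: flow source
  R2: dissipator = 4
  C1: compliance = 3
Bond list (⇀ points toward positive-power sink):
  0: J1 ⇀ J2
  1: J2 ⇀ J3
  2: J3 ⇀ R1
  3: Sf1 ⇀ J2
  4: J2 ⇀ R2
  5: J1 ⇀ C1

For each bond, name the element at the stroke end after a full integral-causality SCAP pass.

bond 3 stroke at Sf1  (source Sf1 imposes f)
bond 5 stroke at J1  (prefer integral on C1)
bond 0 stroke at J2  (only one flow-in slot at J1)
bond 1 stroke at J3  (J2 effort already set via bond 0)
bond 4 stroke at R2  (J2 effort already set via bond 0)
bond 2 stroke at R1  (0-jn J3 has e-setter on 1)

#0 stroke→J2
#1 stroke→J3
#2 stroke→R1
#3 stroke→Sf1
#4 stroke→R2
#5 stroke→J1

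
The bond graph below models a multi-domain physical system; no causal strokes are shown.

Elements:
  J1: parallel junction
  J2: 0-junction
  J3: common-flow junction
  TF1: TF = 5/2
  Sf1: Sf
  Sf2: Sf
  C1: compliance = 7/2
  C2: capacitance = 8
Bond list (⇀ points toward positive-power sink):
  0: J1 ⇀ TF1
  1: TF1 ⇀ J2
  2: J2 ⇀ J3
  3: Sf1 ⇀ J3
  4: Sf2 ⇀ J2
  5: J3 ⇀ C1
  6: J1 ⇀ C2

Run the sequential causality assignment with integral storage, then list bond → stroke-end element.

#0 |TF1
#1 |J2
#2 |J3
#3 |Sf1
#4 |Sf2
#5 |J3
#6 |J1

#3 |Sf1  (Sf1 (Sf) sets flow on bond)
#4 |Sf2  (Sf2 fixes flow; stroke at Sf2)
#2 |J3  (J3: bond 3 brought flow, rest push out)
#5 |J3  (1-jn J3 has f-setter on 3)
#1 |J2  (J2: last free bond brings effort in)
#0 |TF1  (TF TF1: opposite of bond 1)
#6 |J1  (J1: last free bond brings effort in)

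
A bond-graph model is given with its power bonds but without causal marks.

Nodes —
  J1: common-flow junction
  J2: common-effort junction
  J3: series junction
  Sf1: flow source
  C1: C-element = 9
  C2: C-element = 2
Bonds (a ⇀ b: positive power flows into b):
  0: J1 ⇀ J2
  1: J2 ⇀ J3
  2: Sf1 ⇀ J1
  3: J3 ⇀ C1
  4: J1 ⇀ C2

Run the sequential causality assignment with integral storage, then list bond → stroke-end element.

bond 0 |J1
bond 1 |J2
bond 2 |Sf1
bond 3 |J3
bond 4 |J1

β2 |Sf1  (Sf1 fixes flow; stroke at Sf1)
β0 |J1  (J1 flow already set via bond 2)
β4 |J1  (1-jn J1 has f-setter on 2)
β1 |J2  (closing 0-jn rule on J2)
β3 |J3  (common-f at J3 fixed by 1)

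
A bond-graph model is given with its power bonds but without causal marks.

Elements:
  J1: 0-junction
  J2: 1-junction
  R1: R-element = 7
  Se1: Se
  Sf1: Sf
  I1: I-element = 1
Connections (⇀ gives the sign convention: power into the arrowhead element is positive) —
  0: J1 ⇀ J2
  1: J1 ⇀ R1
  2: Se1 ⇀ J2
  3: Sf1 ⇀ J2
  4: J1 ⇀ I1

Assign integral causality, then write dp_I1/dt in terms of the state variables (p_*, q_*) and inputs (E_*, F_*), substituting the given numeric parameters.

dp_I1/dt = -7*F_Sf1 - 7*p_I1

#2 |J2  (Se1 (Se) sets effort on bond)
#3 |Sf1  (source Sf1 imposes f)
#0 |J2  (J2 flow already set via bond 3)
#4 |I1  (prefer integral on I1)
#1 |J1  (closing 0-jn rule on J1)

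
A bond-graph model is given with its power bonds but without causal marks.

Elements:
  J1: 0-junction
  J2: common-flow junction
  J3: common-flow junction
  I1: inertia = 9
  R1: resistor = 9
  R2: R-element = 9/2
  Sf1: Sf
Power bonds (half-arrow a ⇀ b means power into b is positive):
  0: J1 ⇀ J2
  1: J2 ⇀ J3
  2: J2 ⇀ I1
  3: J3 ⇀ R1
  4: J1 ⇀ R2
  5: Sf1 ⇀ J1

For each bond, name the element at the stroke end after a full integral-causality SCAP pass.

b5 stroke at Sf1  (Sf1 (Sf) sets flow on bond)
b2 stroke at I1  (I1 integral (f out))
b0 stroke at J2  (common-f at J2 fixed by 2)
b1 stroke at J2  (common-f at J2 fixed by 2)
b3 stroke at J3  (J3: bond 1 brought flow, rest push out)
b4 stroke at J1  (only one effort-in slot at J1)

#0 stroke→J2
#1 stroke→J2
#2 stroke→I1
#3 stroke→J3
#4 stroke→J1
#5 stroke→Sf1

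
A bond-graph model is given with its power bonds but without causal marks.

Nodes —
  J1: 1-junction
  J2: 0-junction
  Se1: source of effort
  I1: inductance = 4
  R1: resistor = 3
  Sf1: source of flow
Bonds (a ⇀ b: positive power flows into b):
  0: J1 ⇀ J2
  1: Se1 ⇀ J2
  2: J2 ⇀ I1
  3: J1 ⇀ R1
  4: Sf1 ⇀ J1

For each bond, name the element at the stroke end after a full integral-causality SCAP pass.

bond 1 stroke at J2  (Se1: effort source, stroke at far end)
bond 4 stroke at Sf1  (source Sf1 imposes f)
bond 0 stroke at J1  (1-jn J1 has f-setter on 4)
bond 3 stroke at J1  (1-jn J1 has f-setter on 4)
bond 2 stroke at I1  (J2 effort already set via bond 1)

b0 stroke→J1
b1 stroke→J2
b2 stroke→I1
b3 stroke→J1
b4 stroke→Sf1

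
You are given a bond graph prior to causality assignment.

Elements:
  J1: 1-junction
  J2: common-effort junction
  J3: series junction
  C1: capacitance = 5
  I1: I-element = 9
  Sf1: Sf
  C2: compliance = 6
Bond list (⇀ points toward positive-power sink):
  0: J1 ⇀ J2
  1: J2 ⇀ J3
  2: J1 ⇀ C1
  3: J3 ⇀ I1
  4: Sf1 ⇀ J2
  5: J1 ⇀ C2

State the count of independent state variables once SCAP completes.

β4 stroke→Sf1  (Sf1 (Sf) sets flow on bond)
β2 stroke→J1  (prefer integral on C1)
β3 stroke→I1  (prefer integral on I1)
β1 stroke→J3  (1-jn J3 has f-setter on 3)
β0 stroke→J2  (closing 0-jn rule on J2)
β5 stroke→J1  (common-f at J1 fixed by 0)

3  (C1, C2, I1 all integral)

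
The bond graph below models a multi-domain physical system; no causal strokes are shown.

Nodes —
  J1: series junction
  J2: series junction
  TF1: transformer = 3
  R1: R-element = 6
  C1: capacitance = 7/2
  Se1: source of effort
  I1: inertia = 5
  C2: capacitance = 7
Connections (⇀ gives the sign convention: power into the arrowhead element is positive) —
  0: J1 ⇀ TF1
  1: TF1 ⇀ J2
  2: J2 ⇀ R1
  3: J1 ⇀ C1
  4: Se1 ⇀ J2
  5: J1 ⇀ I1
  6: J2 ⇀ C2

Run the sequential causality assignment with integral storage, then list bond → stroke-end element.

β0 stroke→J1
β1 stroke→TF1
β2 stroke→J2
β3 stroke→J1
β4 stroke→J2
β5 stroke→I1
β6 stroke→J2

b4 stroke at J2  (Se1 (Se) sets effort on bond)
b3 stroke at J1  (C1: C, integral causality)
b5 stroke at I1  (I1 integral (f out))
b0 stroke at J1  (common-f at J1 fixed by 5)
b1 stroke at TF1  (TF1: transformer flips bond 0)
b2 stroke at J2  (J2: bond 1 brought flow, rest push out)
b6 stroke at J2  (J2 flow already set via bond 1)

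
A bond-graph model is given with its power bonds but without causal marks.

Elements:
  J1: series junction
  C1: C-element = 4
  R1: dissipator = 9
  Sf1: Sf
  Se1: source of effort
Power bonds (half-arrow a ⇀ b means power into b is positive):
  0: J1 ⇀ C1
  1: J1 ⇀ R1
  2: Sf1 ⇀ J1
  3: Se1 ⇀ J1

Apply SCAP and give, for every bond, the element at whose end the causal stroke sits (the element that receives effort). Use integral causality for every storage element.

#0 stroke at J1
#1 stroke at J1
#2 stroke at Sf1
#3 stroke at J1

b2 stroke→Sf1  (source Sf1 imposes f)
b3 stroke→J1  (Se1 (Se) sets effort on bond)
b0 stroke→J1  (J1 flow already set via bond 2)
b1 stroke→J1  (common-f at J1 fixed by 2)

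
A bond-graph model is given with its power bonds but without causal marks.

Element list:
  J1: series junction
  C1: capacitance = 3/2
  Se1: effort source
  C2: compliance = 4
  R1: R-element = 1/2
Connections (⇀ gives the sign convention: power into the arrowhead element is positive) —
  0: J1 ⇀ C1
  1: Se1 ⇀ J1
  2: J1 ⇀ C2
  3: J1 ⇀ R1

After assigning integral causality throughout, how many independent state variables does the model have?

b1 →J1  (Se1 fixes effort; stroke away)
b0 →J1  (C1 outputs effort q/C1)
b2 →J1  (prefer integral on C2)
b3 →R1  (closing 1-jn rule on J1)

2  (C1, C2 all integral)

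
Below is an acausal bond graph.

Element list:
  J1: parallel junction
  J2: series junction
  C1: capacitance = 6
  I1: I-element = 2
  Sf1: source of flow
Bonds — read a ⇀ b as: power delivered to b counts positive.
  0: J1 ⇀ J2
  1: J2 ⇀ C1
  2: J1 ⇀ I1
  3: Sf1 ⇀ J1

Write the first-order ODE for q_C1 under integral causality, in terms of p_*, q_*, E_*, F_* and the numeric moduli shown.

b3 →Sf1  (Sf1 fixes flow; stroke at Sf1)
b1 →J2  (prefer integral on C1)
b0 →J1  (closing 1-jn rule on J2)
b2 →I1  (J1: bond 0 brought effort, rest push out)

dq_C1/dt = F_Sf1 - p_I1/2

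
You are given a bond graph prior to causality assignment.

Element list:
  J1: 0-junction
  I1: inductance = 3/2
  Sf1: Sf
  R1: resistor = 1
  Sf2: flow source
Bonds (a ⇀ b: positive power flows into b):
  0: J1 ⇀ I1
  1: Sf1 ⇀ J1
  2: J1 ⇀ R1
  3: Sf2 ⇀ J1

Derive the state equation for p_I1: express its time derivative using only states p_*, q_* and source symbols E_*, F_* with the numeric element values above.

#1 stroke→Sf1  (source Sf1 imposes f)
#3 stroke→Sf2  (source Sf2 imposes f)
#0 stroke→I1  (I1 outputs flow p/I1)
#2 stroke→J1  (J1 needs exactly one e-in)

dp_I1/dt = F_Sf1 + F_Sf2 - 2*p_I1/3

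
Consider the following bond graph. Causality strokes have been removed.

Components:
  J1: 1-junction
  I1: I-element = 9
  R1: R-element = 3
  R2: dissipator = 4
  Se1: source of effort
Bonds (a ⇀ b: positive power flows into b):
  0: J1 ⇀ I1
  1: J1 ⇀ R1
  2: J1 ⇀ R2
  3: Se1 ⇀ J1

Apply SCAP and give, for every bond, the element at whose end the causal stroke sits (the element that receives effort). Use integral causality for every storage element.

b0 →I1
b1 →J1
b2 →J1
b3 →J1

β3 stroke→J1  (Se1: effort source, stroke at far end)
β0 stroke→I1  (I1: I, integral causality)
β1 stroke→J1  (1-jn J1 has f-setter on 0)
β2 stroke→J1  (J1 flow already set via bond 0)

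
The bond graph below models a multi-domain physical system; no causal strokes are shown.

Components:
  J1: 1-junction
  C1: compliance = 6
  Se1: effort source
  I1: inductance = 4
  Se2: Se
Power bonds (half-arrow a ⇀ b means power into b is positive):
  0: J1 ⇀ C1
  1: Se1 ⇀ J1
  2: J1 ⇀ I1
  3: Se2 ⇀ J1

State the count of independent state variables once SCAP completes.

β1 stroke at J1  (Se1 (Se) sets effort on bond)
β3 stroke at J1  (Se2: effort source, stroke at far end)
β0 stroke at J1  (C1 integral (e out))
β2 stroke at I1  (J1 needs exactly one f-in)

2  (C1, I1 all integral)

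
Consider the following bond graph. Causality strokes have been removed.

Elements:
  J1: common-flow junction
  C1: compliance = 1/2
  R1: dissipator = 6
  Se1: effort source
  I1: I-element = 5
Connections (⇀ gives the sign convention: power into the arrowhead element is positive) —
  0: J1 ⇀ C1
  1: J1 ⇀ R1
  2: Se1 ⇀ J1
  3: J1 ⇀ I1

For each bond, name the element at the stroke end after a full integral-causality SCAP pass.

b2 |J1  (source Se1 imposes e)
b0 |J1  (C1: C, integral causality)
b3 |I1  (I1 integral (f out))
b1 |J1  (common-f at J1 fixed by 3)

bond 0 |J1
bond 1 |J1
bond 2 |J1
bond 3 |I1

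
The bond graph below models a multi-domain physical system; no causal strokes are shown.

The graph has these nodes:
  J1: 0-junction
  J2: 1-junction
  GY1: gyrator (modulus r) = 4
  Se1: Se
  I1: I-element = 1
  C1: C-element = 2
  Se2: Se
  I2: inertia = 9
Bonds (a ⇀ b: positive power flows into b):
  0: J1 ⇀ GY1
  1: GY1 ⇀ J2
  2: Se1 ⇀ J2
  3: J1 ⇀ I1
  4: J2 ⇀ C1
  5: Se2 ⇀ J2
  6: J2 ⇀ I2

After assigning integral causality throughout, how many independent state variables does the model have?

3  (C1, I1, I2 all integral)

#2 stroke at J2  (Se1 fixes effort; stroke away)
#5 stroke at J2  (Se2 (Se) sets effort on bond)
#3 stroke at I1  (I1 outputs flow p/I1)
#0 stroke at J1  (J1: last free bond brings effort in)
#1 stroke at J2  (GY GY1: same side as bond 0)
#4 stroke at J2  (prefer integral on C1)
#6 stroke at I2  (J2: last free bond brings flow in)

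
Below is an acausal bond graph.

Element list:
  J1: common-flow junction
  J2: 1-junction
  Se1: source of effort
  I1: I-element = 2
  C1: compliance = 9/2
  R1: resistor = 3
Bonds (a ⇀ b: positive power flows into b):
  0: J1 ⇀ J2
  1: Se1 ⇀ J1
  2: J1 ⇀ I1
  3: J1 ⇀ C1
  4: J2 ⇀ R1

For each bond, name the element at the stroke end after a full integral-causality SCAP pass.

bond 1 stroke→J1  (Se1 fixes effort; stroke away)
bond 2 stroke→I1  (prefer integral on I1)
bond 0 stroke→J1  (J1: bond 2 brought flow, rest push out)
bond 3 stroke→J1  (1-jn J1 has f-setter on 2)
bond 4 stroke→J2  (1-jn J2 has f-setter on 0)

b0 stroke at J1
b1 stroke at J1
b2 stroke at I1
b3 stroke at J1
b4 stroke at J2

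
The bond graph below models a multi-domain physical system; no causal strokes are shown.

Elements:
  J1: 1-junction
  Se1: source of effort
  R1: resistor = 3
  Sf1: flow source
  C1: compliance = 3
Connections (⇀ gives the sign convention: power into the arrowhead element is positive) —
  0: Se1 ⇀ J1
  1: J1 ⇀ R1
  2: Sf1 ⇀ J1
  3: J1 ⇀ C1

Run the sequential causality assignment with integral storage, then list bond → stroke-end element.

#0 stroke at J1
#1 stroke at J1
#2 stroke at Sf1
#3 stroke at J1

#0 →J1  (Se1 fixes effort; stroke away)
#2 →Sf1  (Sf1 (Sf) sets flow on bond)
#1 →J1  (common-f at J1 fixed by 2)
#3 →J1  (J1: bond 2 brought flow, rest push out)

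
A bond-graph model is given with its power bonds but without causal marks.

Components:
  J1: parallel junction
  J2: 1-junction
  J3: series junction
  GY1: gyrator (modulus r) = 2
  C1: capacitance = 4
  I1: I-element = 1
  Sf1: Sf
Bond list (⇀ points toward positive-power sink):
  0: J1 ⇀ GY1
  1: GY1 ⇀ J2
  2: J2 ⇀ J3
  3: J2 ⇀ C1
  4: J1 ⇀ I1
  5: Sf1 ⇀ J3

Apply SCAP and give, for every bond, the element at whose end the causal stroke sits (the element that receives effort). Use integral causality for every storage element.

b0 stroke→J1
b1 stroke→J2
b2 stroke→J3
b3 stroke→J2
b4 stroke→I1
b5 stroke→Sf1

bond 5 stroke→Sf1  (Sf1: flow source, stroke at near end)
bond 2 stroke→J3  (J3: bond 5 brought flow, rest push out)
bond 1 stroke→J2  (J2: bond 2 brought flow, rest push out)
bond 3 stroke→J2  (J2 flow already set via bond 2)
bond 0 stroke→J1  (GY GY1: same side as bond 1)
bond 4 stroke→I1  (common-e at J1 fixed by 0)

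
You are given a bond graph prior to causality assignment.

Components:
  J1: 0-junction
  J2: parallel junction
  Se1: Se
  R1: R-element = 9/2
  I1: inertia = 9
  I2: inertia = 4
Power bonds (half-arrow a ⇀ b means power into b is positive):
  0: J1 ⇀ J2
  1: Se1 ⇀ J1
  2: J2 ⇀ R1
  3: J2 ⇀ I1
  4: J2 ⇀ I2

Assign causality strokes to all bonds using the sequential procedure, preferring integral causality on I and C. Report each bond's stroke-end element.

β1 |J1  (Se1 (Se) sets effort on bond)
β0 |J2  (0-jn J1 has e-setter on 1)
β2 |R1  (J2 effort already set via bond 0)
β3 |I1  (0-jn J2 has e-setter on 0)
β4 |I2  (0-jn J2 has e-setter on 0)

#0 stroke at J2
#1 stroke at J1
#2 stroke at R1
#3 stroke at I1
#4 stroke at I2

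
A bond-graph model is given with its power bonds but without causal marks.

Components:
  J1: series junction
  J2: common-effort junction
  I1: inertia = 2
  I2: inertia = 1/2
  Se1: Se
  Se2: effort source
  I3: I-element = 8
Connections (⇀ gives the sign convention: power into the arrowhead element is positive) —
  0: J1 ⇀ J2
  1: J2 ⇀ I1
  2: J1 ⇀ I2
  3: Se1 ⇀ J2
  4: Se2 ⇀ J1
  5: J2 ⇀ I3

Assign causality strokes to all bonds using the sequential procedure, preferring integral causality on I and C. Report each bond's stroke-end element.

bond 0 stroke at J1
bond 1 stroke at I1
bond 2 stroke at I2
bond 3 stroke at J2
bond 4 stroke at J1
bond 5 stroke at I3

β3 stroke at J2  (Se1 (Se) sets effort on bond)
β4 stroke at J1  (Se2: effort source, stroke at far end)
β0 stroke at J1  (0-jn J2 has e-setter on 3)
β1 stroke at I1  (J2 effort already set via bond 3)
β5 stroke at I3  (J2 effort already set via bond 3)
β2 stroke at I2  (closing 1-jn rule on J1)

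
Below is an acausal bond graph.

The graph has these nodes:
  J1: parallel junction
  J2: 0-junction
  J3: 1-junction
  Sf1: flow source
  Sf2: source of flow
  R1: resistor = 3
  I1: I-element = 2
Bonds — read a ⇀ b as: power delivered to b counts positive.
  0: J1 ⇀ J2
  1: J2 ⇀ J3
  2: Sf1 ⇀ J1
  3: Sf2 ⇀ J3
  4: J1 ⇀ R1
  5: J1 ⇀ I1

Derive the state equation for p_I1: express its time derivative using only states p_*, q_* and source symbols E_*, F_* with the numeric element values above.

#2 →Sf1  (Sf1 (Sf) sets flow on bond)
#3 →Sf2  (Sf2 fixes flow; stroke at Sf2)
#1 →J3  (J3: bond 3 brought flow, rest push out)
#0 →J2  (only one effort-in slot at J2)
#5 →I1  (I1 outputs flow p/I1)
#4 →J1  (only one effort-in slot at J1)

dp_I1/dt = 3*F_Sf1 - 3*F_Sf2 - 3*p_I1/2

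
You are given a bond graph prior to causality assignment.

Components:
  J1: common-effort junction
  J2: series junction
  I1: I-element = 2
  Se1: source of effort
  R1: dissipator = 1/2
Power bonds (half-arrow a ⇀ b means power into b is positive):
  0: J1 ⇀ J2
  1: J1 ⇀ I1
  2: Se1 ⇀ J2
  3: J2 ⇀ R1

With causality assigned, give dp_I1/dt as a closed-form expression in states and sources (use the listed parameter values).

dp_I1/dt = -E_Se1 - p_I1/4

β2 stroke at J2  (source Se1 imposes e)
β1 stroke at I1  (prefer integral on I1)
β0 stroke at J1  (J1: last free bond brings effort in)
β3 stroke at J2  (J2: bond 0 brought flow, rest push out)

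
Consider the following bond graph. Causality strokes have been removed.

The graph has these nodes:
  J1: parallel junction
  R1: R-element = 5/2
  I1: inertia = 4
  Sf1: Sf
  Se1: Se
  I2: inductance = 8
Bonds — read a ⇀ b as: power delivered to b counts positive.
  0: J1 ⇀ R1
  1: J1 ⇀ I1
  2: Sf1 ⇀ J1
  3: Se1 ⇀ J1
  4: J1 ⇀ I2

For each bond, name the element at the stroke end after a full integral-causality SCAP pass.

bond 2 stroke at Sf1  (source Sf1 imposes f)
bond 3 stroke at J1  (source Se1 imposes e)
bond 0 stroke at R1  (common-e at J1 fixed by 3)
bond 1 stroke at I1  (J1: bond 3 brought effort, rest push out)
bond 4 stroke at I2  (J1: bond 3 brought effort, rest push out)

bond 0 stroke at R1
bond 1 stroke at I1
bond 2 stroke at Sf1
bond 3 stroke at J1
bond 4 stroke at I2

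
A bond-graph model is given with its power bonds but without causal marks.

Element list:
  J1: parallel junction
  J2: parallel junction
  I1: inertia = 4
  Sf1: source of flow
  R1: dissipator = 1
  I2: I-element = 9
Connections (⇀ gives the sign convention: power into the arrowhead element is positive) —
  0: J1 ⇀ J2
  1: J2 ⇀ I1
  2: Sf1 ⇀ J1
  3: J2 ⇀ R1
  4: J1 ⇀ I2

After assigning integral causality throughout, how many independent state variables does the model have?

2  (I1, I2 all integral)

bond 2 |Sf1  (Sf1 fixes flow; stroke at Sf1)
bond 1 |I1  (I1: I, integral causality)
bond 4 |I2  (I2: I, integral causality)
bond 0 |J1  (J1 needs exactly one e-in)
bond 3 |J2  (only one effort-in slot at J2)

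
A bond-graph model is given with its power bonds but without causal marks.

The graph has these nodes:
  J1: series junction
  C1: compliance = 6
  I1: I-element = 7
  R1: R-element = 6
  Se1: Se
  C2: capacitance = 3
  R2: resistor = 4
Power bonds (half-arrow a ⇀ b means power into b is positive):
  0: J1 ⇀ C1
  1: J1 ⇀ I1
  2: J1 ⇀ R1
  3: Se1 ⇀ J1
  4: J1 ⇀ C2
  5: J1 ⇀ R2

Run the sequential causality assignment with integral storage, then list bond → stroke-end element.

b3 |J1  (Se1 fixes effort; stroke away)
b0 |J1  (C1 integral (e out))
b1 |I1  (I1 integral (f out))
b2 |J1  (J1: bond 1 brought flow, rest push out)
b4 |J1  (J1 flow already set via bond 1)
b5 |J1  (1-jn J1 has f-setter on 1)

b0 |J1
b1 |I1
b2 |J1
b3 |J1
b4 |J1
b5 |J1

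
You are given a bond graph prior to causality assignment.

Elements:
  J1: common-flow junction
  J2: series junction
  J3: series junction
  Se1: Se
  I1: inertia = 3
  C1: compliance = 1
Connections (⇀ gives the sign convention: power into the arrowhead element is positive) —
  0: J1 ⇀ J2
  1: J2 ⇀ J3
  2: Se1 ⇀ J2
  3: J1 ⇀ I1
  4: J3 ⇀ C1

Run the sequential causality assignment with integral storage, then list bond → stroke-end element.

b0 stroke→J1
b1 stroke→J2
b2 stroke→J2
b3 stroke→I1
b4 stroke→J3

#2 stroke at J2  (Se1 fixes effort; stroke away)
#3 stroke at I1  (I1 outputs flow p/I1)
#0 stroke at J1  (J1 flow already set via bond 3)
#1 stroke at J2  (common-f at J2 fixed by 0)
#4 stroke at J3  (common-f at J3 fixed by 1)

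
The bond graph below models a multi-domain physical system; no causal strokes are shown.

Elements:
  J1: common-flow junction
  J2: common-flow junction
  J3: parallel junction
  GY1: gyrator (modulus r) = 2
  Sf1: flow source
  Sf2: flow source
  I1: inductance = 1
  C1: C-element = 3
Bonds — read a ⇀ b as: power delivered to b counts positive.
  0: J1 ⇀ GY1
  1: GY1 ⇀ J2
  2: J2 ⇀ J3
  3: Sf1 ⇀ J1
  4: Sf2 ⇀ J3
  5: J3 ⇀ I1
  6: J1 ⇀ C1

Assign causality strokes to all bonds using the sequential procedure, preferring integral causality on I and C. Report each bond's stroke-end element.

β0 stroke at J1
β1 stroke at J2
β2 stroke at J3
β3 stroke at Sf1
β4 stroke at Sf2
β5 stroke at I1
β6 stroke at J1

β3 stroke→Sf1  (Sf1: flow source, stroke at near end)
β4 stroke→Sf2  (Sf2: flow source, stroke at near end)
β0 stroke→J1  (common-f at J1 fixed by 3)
β6 stroke→J1  (common-f at J1 fixed by 3)
β1 stroke→J2  (GY1: gyrator matches bond 0)
β2 stroke→J3  (only one flow-in slot at J2)
β5 stroke→I1  (J3: bond 2 brought effort, rest push out)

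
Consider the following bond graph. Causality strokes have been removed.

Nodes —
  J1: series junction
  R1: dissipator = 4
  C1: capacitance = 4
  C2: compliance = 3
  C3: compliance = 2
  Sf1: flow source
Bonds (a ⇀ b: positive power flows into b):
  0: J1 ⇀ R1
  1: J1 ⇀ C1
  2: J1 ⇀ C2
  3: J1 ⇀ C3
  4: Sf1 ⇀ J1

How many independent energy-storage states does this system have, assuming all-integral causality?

bond 4 →Sf1  (Sf1: flow source, stroke at near end)
bond 0 →J1  (common-f at J1 fixed by 4)
bond 1 →J1  (J1: bond 4 brought flow, rest push out)
bond 2 →J1  (J1 flow already set via bond 4)
bond 3 →J1  (J1: bond 4 brought flow, rest push out)

3  (C1, C2, C3 all integral)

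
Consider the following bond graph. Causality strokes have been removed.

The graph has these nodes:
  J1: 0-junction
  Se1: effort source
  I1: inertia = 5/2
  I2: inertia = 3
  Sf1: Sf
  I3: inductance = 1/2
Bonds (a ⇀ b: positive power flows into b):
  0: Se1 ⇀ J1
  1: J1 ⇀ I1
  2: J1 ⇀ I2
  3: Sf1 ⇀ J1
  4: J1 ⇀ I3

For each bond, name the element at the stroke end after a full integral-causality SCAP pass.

b0 |J1
b1 |I1
b2 |I2
b3 |Sf1
b4 |I3

bond 0 stroke→J1  (source Se1 imposes e)
bond 3 stroke→Sf1  (source Sf1 imposes f)
bond 1 stroke→I1  (0-jn J1 has e-setter on 0)
bond 2 stroke→I2  (0-jn J1 has e-setter on 0)
bond 4 stroke→I3  (J1: bond 0 brought effort, rest push out)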